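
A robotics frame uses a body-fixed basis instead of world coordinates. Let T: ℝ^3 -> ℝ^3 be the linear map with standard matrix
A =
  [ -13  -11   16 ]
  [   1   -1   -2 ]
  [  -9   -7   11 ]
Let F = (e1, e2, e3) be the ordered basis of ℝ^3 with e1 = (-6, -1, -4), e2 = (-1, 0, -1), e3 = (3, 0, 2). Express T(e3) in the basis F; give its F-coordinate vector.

Compute T(e3) = A e3 = (-7, -1, -5) in standard coordinates.
Then write this in F-coordinates: solve for y in y_1 e1 + ... + y_3 e3 = (-7, -1, -5).
This gives y = (1, 1, 0), which is column 3 of [T]_F.

(1, 1, 0)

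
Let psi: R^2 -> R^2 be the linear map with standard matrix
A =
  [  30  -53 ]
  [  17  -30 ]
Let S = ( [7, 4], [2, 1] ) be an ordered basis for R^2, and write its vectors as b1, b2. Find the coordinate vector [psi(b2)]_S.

Column 2 of [psi]_S is the S-coordinate vector of psi(b2).
In standard coordinates psi(b2) = A b2 = [7, 4].
Converting to S: [7, 4] = b1 + 0·b2, so the coordinate vector is [1, 0].

[1, 0]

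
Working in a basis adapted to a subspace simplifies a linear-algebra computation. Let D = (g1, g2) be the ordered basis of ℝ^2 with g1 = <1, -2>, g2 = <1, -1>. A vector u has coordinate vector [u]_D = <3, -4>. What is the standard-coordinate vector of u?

<-1, -2>

u = M [u]_D, where M has columns g1, g2.
Carrying out the matrix-vector product, u = <-1, -2>.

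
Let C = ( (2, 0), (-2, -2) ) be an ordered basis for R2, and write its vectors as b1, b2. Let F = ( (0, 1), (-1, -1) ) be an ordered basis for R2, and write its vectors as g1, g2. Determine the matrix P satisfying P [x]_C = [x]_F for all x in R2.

[[-2, 0], [-2, 2]]

Take x = bj: its C-coordinates are the j-th standard unit vector, so P e_j — column j of P — equals [bj]_F.
b1 = -2g1 - 2g2, giving column 1 = (-2, -2); repeating for each j gives P = [[-2, 0], [-2, 2]].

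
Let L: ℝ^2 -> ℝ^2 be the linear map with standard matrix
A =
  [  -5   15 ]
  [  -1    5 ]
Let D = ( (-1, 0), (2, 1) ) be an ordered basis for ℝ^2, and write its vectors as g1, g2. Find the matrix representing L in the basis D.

With P the matrix whose columns are g1, g2, [L]_D = P^(-1) A P.
Column by column: L(g1) = A g1 = (5, 1); its D-coordinates (-3, 1) give column 1.
Continuing for each basis vector yields [L]_D = [[-3, 1], [1, 3]].

[[-3, 1], [1, 3]]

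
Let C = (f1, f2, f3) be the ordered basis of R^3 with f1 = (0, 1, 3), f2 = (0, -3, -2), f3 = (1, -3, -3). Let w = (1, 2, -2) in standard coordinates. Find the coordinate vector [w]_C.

(-1, -2, 1)

We seek scalars with c_1 f1 + ... + c_3 f3 = w; equivalently solve M c = w where the columns of M are f1, ..., f3.
Solving this 3x3 system gives c = (-1, -2, 1).
Check: -f1 - 2f2 + f3 = (1, 2, -2).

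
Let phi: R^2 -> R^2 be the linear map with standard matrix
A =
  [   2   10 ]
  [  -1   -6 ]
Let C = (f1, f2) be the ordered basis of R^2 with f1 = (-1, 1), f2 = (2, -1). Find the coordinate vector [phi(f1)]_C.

Compute phi(f1) = A f1 = (8, -5) in standard coordinates.
Then write this in C-coordinates: solve for y in y_1 f1 + y_2 f2 = (8, -5).
This gives y = (-2, 3), which is column 1 of [phi]_C.

(-2, 3)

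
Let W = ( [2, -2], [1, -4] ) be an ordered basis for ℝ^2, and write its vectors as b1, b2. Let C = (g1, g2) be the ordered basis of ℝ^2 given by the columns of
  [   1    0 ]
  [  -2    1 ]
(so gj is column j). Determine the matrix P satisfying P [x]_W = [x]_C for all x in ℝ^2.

Take x = bj: its W-coordinates are the j-th standard unit vector, so P e_j — column j of P — equals [bj]_C.
b1 = 2g1 + 2g2, giving column 1 = [2, 2]; repeating for each j gives P = [[2, 1], [2, -2]].

[[2, 1], [2, -2]]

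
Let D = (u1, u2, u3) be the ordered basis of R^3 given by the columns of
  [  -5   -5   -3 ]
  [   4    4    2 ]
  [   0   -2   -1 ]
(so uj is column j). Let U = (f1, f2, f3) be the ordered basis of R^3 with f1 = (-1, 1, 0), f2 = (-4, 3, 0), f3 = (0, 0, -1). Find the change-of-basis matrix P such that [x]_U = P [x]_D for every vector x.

[[1, 1, -1], [1, 1, 1], [0, 2, 1]]

Let M have columns uj and N have columns fj. Then for every x, N [x]_U = x = M [x]_D, so P = N^(-1) M.
Since det N = -1, N^(-1) has integer entries; multiplying gives P = [[1, 1, -1], [1, 1, 1], [0, 2, 1]].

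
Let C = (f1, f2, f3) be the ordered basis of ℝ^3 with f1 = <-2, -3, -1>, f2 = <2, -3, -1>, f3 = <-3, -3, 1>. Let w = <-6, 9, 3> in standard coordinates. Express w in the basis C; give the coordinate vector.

<0, -3, 0>

We seek scalars with c_1 f1 + ... + c_3 f3 = w; equivalently solve M c = w where the columns of M are f1, ..., f3.
Row-reducing the augmented matrix [M | w] gives c = (0, -3, 0).
Check: 0·f1 - 3f2 + 0·f3 = <-6, 9, 3>.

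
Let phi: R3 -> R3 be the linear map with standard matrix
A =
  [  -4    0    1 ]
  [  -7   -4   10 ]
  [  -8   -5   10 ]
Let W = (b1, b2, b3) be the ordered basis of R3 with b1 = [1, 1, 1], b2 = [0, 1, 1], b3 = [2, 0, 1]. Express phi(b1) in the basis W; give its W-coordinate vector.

[1, -2, -2]

Compute phi(b1) = A b1 = [-3, -1, -3] in standard coordinates.
Then write this in W-coordinates: solve for y in y_1 b1 + ... + y_3 b3 = [-3, -1, -3].
This gives y = [1, -2, -2], which is column 1 of [phi]_W.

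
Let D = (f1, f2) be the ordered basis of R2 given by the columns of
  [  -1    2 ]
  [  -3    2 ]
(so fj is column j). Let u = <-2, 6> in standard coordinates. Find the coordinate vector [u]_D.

Write u = c_1 f1 + c_2 f2 and solve for the c_i.
System: -c_1 + 2c_2 = -2, -3c_1 + 2c_2 = 6; solving gives c_1 = -4, c_2 = -3.
Check: -4f1 - 3f2 = <-2, 6>.

<-4, -3>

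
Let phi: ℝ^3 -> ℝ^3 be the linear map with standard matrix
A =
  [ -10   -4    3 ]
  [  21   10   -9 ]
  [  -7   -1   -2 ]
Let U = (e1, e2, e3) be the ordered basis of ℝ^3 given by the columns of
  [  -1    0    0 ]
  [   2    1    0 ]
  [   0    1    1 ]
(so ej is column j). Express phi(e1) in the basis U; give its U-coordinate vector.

<-2, 3, 2>

Compute phi(e1) = A e1 = <2, -1, 5> in standard coordinates.
Then write this in U-coordinates: solve for y in y_1 e1 + ... + y_3 e3 = <2, -1, 5>.
This gives y = <-2, 3, 2>, which is column 1 of [phi]_U.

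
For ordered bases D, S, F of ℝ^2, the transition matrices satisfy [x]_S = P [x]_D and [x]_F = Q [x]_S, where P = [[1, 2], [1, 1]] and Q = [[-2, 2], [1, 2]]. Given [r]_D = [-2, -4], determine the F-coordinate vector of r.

First [r]_S = P [r]_D = [-10, -6].
Then [r]_F = Q [r]_S = [8, -22].

[8, -22]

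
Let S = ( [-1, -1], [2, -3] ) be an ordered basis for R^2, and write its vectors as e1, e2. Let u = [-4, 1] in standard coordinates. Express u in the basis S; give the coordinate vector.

Write u = c_1 e1 + c_2 e2 and solve for the c_i.
System: -c_1 + 2c_2 = -4, -c_1 - 3c_2 = 1; solving gives c_1 = 2, c_2 = -1.
Check: 2e1 - e2 = [-4, 1].

[2, -1]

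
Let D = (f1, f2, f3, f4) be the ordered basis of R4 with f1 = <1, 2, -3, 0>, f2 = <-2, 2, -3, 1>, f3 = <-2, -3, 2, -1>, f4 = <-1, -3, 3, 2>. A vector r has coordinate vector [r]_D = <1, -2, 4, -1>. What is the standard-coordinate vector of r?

The coordinates say r = f1 - 2f2 + 4f3 - f4; adding the scaled basis vectors gives <-2, -11, 8, -8>.

<-2, -11, 8, -8>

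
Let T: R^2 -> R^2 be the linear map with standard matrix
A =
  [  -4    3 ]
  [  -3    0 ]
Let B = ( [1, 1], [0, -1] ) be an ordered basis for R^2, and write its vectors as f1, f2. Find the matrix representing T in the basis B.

Let P have columns f1, f2. Then [T]_B = P^(-1) A P.
Here det P = -1, so P^(-1) is integer; computing A P first and then P^(-1)(A P) gives [[-1, -3], [2, -3]].

[[-1, -3], [2, -3]]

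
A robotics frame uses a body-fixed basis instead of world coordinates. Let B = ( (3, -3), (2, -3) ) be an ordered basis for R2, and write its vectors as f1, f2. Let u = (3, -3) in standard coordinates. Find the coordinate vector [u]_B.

(1, 0)

We seek scalars with c_1 f1 + c_2 f2 = u; equivalently solve M c = u where the columns of M are f1, f2.
System: 3c_1 + 2c_2 = 3, -3c_1 - 3c_2 = -3; solving gives c_1 = 1, c_2 = 0.
Check: f1 + 0·f2 = (3, -3).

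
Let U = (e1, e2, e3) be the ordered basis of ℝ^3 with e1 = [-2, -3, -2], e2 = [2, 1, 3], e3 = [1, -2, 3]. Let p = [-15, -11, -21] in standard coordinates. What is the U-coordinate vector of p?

[p]_U is the unique c with M c = p, where M has columns e1, ..., e3.
Gaussian elimination on [M | p] yields c = (3, -4, -1).
Check: 3e1 - 4e2 - e3 = [-15, -11, -21].

[3, -4, -1]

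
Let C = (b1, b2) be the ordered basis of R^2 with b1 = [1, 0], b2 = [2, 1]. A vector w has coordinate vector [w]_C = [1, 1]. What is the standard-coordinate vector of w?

w = M [w]_C, where M has columns b1, b2.
Carrying out the matrix-vector product, w = [3, 1].

[3, 1]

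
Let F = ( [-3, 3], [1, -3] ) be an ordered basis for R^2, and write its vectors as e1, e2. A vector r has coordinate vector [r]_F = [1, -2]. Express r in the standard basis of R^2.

By definition r = e1 - 2e2.
Summing componentwise gives [-5, 9].

[-5, 9]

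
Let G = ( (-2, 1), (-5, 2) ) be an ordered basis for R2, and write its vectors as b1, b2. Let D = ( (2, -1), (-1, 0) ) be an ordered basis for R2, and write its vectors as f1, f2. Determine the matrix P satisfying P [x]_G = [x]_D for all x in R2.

Column j of P is [bj]_D, since P maps G-coordinates to D-coordinates.
Expressing b1 in D: b1 = -f1 + 0·f2, so column 1 of P is (-1, 0).
Doing the same for each bj gives P = [[-1, -2], [0, 1]].

[[-1, -2], [0, 1]]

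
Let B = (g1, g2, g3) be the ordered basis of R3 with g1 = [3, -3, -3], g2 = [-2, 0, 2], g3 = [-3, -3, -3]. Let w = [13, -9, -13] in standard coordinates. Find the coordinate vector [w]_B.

[3, -2, 0]

We seek scalars with c_1 g1 + ... + c_3 g3 = w; equivalently solve M c = w where the columns of M are g1, ..., g3.
Solving this 3x3 system gives c = (3, -2, 0).
Check: 3g1 - 2g2 + 0·g3 = [13, -9, -13].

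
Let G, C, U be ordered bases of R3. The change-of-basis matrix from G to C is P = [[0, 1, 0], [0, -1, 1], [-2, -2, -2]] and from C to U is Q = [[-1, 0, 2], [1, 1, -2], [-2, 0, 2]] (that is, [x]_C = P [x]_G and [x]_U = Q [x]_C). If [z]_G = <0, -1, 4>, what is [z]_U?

First [z]_C = P [z]_G = <-1, 5, -6>.
Then [z]_U = Q [z]_C = <-11, 16, -10>.

<-11, 16, -10>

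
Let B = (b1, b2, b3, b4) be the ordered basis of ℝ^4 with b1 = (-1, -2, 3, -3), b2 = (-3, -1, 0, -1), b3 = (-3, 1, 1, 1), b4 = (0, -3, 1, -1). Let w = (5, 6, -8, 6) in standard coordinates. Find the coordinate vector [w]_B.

[w]_B is the unique c with M c = w, where M has columns b1, ..., b4.
Gaussian elimination on [M | w] yields c = (-2, 0, -1, -1).
Check: -2b1 + 0·b2 - b3 - b4 = (5, 6, -8, 6).

(-2, 0, -1, -1)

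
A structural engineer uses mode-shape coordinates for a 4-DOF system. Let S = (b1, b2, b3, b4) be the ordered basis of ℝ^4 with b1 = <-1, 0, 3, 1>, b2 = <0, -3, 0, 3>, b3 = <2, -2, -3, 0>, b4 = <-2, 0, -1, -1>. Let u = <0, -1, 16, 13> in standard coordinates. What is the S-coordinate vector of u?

[u]_S is the unique c with M c = u, where M has columns b1, ..., b4.
Row-reducing the augmented matrix [M | u] gives c = (0, 3, -4, -4).
Check: 0·b1 + 3b2 - 4b3 - 4b4 = <0, -1, 16, 13>.

<0, 3, -4, -4>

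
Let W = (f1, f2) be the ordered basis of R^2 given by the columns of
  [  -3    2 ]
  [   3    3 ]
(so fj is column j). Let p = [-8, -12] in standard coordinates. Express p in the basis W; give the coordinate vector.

[0, -4]

We seek scalars with c_1 f1 + c_2 f2 = p; equivalently solve M c = p where the columns of M are f1, f2.
System: -3c_1 + 2c_2 = -8, 3c_1 + 3c_2 = -12; solving gives c_1 = 0, c_2 = -4.
Check: 0·f1 - 4f2 = [-8, -12].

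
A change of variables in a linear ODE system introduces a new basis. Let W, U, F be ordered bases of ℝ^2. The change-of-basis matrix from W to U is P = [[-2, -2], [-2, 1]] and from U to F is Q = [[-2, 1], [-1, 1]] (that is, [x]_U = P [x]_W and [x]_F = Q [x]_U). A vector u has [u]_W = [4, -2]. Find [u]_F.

First [u]_U = P [u]_W = [-4, -10].
Then [u]_F = Q [u]_U = [-2, -6].

[-2, -6]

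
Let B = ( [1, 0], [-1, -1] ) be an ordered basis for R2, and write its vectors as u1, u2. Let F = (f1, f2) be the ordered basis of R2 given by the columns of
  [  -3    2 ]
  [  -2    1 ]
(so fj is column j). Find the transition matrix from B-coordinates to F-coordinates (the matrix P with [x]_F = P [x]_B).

[[1, 1], [2, 1]]

Take x = uj: its B-coordinates are the j-th standard unit vector, so P e_j — column j of P — equals [uj]_F.
u1 = f1 + 2f2, giving column 1 = [1, 2]; repeating for each j gives P = [[1, 1], [2, 1]].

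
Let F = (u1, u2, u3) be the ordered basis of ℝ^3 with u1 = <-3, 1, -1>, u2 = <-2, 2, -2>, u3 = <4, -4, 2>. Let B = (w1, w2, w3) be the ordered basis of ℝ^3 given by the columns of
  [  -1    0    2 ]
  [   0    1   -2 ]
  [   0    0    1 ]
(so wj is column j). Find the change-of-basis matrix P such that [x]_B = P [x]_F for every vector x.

Column j of P is [uj]_B, since P maps F-coordinates to B-coordinates.
Expressing u1 in B: u1 = w1 - w2 - w3, so column 1 of P is <1, -1, -1>.
Doing the same for each uj gives P = [[1, -2, 0], [-1, -2, 0], [-1, -2, 2]].

[[1, -2, 0], [-1, -2, 0], [-1, -2, 2]]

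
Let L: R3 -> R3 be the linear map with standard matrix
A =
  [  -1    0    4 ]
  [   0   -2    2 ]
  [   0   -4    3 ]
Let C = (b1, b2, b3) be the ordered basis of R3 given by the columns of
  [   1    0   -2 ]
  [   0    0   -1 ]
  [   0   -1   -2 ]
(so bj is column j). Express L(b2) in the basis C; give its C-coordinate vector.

Column 2 of [L]_C is the C-coordinate vector of L(b2).
In standard coordinates L(b2) = A b2 = [-4, -2, -3].
Converting to C: [-4, -2, -3] = 0·b1 - b2 + 2b3, so the coordinate vector is [0, -1, 2].

[0, -1, 2]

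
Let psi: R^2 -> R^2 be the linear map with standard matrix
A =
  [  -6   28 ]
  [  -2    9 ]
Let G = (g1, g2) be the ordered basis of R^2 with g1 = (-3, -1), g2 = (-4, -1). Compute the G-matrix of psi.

[[2, 0], [1, 1]]

Let P have columns g1, g2. Then [psi]_G = P^(-1) A P.
Here det P = -1, so P^(-1) is integer; computing A P first and then P^(-1)(A P) gives [[2, 0], [1, 1]].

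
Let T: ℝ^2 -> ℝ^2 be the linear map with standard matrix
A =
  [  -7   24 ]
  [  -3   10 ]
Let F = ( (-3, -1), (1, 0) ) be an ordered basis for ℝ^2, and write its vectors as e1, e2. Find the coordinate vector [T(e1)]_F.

(1, 0)

Compute T(e1) = A e1 = (-3, -1) in standard coordinates.
Then write this in F-coordinates: solve for y in y_1 e1 + y_2 e2 = (-3, -1).
This gives y = (1, 0), which is column 1 of [T]_F.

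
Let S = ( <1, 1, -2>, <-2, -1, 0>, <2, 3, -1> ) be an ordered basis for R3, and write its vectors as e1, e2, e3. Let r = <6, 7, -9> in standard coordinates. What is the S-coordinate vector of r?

[r]_S is the unique c with M c = r, where M has columns e1, ..., e3.
Gaussian elimination on [M | r] yields c = (4, 0, 1).
Check: 4e1 + 0·e2 + e3 = <6, 7, -9>.

<4, 0, 1>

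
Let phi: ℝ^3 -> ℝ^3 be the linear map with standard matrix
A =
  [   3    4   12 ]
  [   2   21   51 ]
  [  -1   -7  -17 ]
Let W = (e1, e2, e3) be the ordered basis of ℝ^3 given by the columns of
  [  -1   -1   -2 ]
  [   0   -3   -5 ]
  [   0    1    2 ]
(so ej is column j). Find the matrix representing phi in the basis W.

Let P have columns e1, ..., e3. Then [phi]_W = P^(-1) A P.
Here det P = 1, so P^(-1) is integer; computing A P first and then P^(-1)(A P) gives [[2, -2, -1], [-1, 3, -1], [1, 1, 2]].

[[2, -2, -1], [-1, 3, -1], [1, 1, 2]]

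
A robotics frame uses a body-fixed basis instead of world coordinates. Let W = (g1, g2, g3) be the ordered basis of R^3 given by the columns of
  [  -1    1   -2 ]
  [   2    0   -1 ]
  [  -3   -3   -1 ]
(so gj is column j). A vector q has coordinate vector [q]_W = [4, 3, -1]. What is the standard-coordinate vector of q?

The coordinates say q = 4g1 + 3g2 - g3; adding the scaled basis vectors gives [1, 9, -20].

[1, 9, -20]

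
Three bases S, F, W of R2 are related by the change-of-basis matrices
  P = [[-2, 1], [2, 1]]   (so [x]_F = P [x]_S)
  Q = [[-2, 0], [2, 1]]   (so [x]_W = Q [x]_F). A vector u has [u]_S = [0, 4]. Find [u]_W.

First [u]_F = P [u]_S = [4, 4].
Then [u]_W = Q [u]_F = [-8, 12].

[-8, 12]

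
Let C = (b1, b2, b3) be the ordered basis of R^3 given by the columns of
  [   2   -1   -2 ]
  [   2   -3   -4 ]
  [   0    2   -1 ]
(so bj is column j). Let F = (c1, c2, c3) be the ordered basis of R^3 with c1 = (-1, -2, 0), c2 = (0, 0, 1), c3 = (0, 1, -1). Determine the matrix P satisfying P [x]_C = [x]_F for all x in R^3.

[[-2, 1, 2], [-2, 1, -1], [-2, -1, 0]]

Let M have columns bj and N have columns cj. Then for every x, N [x]_F = x = M [x]_C, so P = N^(-1) M.
Since det N = 1, N^(-1) has integer entries; multiplying gives P = [[-2, 1, 2], [-2, 1, -1], [-2, -1, 0]].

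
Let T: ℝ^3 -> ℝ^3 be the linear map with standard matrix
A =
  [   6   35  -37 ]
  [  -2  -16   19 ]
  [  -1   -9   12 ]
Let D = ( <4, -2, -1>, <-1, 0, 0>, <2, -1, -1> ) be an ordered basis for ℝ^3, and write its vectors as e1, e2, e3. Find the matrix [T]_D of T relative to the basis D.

Let P have columns e1, ..., e3. Then [T]_D = P^(-1) A P.
Here det P = 1, so P^(-1) is integer; computing A P first and then P^(-1)(A P) gives [[-3, -1, 2], [-1, 2, 0], [1, 0, 3]].

[[-3, -1, 2], [-1, 2, 0], [1, 0, 3]]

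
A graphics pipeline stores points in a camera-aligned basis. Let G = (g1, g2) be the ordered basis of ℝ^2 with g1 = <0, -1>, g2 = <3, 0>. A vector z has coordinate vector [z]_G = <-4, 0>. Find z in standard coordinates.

<0, 4>

z = M [z]_G, where M has columns g1, g2.
Carrying out the matrix-vector product, z = <0, 4>.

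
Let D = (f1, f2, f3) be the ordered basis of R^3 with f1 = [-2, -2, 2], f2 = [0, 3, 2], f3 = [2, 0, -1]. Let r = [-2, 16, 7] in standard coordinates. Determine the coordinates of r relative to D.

[-2, 4, -3]

We seek scalars with c_1 f1 + ... + c_3 f3 = r; equivalently solve M c = r where the columns of M are f1, ..., f3.
Gaussian elimination on [M | r] yields c = (-2, 4, -3).
Check: -2f1 + 4f2 - 3f3 = [-2, 16, 7].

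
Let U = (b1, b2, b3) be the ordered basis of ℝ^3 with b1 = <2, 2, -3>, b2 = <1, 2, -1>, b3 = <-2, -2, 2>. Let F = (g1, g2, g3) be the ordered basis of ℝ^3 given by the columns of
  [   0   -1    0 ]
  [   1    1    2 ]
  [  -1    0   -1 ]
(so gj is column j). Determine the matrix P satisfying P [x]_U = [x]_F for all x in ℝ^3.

[[2, -1, 0], [-2, -1, 2], [1, 2, -2]]

Take x = bj: its U-coordinates are the j-th standard unit vector, so P e_j — column j of P — equals [bj]_F.
b1 = 2g1 - 2g2 + g3, giving column 1 = <2, -2, 1>; repeating for each j gives P = [[2, -1, 0], [-2, -1, 2], [1, 2, -2]].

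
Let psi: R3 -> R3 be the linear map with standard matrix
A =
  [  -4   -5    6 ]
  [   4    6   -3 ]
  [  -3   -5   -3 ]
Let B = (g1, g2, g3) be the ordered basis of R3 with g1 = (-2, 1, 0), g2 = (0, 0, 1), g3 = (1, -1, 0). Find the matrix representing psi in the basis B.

With P the matrix whose columns are g1, ..., g3, [psi]_B = P^(-1) A P.
Column by column: psi(g1) = A g1 = (3, -2, 1); its B-coordinates (-1, 1, 1) give column 1.
Continuing for each basis vector yields [psi]_B = [[-1, -3, 1], [1, -3, 2], [1, 0, 3]].

[[-1, -3, 1], [1, -3, 2], [1, 0, 3]]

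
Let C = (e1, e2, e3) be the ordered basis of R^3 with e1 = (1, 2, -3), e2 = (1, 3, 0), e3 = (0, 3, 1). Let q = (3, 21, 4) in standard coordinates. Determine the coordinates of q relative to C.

Write q = c_1 e1 + ... + c_3 e3 and solve for the c_i.
Solving this 3x3 system gives c = (0, 3, 4).
Check: 0·e1 + 3e2 + 4e3 = (3, 21, 4).

(0, 3, 4)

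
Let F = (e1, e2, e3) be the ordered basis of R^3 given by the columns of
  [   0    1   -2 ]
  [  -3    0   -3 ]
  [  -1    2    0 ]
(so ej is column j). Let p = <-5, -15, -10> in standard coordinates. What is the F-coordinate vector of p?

We seek scalars with c_1 e1 + ... + c_3 e3 = p; equivalently solve M c = p where the columns of M are e1, ..., e3.
Gaussian elimination on [M | p] yields c = (4, -3, 1).
Check: 4e1 - 3e2 + e3 = <-5, -15, -10>.

<4, -3, 1>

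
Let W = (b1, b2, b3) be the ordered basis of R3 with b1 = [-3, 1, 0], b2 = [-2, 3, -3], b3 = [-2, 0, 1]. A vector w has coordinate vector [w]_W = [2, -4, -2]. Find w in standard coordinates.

By definition w = 2b1 - 4b2 - 2b3.
Summing componentwise gives [6, -10, 10].

[6, -10, 10]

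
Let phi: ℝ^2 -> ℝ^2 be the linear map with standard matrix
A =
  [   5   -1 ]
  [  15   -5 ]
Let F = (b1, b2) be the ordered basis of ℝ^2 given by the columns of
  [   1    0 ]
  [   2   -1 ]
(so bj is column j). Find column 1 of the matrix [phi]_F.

Column 1 of [phi]_F is the F-coordinate vector of phi(b1).
In standard coordinates phi(b1) = A b1 = <3, 5>.
Converting to F: <3, 5> = 3b1 + b2, so the coordinate vector is <3, 1>.

<3, 1>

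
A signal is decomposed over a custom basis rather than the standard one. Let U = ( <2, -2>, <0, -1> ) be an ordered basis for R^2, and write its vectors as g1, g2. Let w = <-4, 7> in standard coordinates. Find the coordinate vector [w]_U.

Write w = c_1 g1 + c_2 g2 and solve for the c_i.
System: 2c_1 + 0c_2 = -4, -2c_1 - c_2 = 7; solving gives c_1 = -2, c_2 = -3.
Check: -2g1 - 3g2 = <-4, 7>.

<-2, -3>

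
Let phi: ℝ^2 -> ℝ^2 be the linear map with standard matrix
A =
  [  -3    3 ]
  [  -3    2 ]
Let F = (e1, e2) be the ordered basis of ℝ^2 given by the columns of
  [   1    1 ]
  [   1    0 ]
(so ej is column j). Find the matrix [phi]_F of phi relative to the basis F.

[[-1, -3], [1, 0]]

With P the matrix whose columns are e1, e2, [phi]_F = P^(-1) A P.
Column by column: phi(e1) = A e1 = [0, -1]; its F-coordinates [-1, 1] give column 1.
Continuing for each basis vector yields [phi]_F = [[-1, -3], [1, 0]].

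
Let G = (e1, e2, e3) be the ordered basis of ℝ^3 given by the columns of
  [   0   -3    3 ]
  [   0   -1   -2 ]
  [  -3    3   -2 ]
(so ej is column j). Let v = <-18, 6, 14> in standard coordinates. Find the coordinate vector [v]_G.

Write v = c_1 e1 + ... + c_3 e3 and solve for the c_i.
Solving this 3x3 system gives c = (0, 2, -4).
Check: 0·e1 + 2e2 - 4e3 = <-18, 6, 14>.

<0, 2, -4>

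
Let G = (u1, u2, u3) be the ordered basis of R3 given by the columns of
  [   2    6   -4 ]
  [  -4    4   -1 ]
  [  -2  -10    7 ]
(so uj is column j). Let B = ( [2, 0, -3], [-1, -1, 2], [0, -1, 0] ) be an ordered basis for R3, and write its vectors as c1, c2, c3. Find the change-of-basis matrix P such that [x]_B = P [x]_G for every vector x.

[[2, 2, -1], [2, -2, 2], [2, -2, -1]]

Column j of P is [uj]_B, since P maps G-coordinates to B-coordinates.
Expressing u1 in B: u1 = 2c1 + 2c2 + 2c3, so column 1 of P is [2, 2, 2].
Doing the same for each uj gives P = [[2, 2, -1], [2, -2, 2], [2, -2, -1]].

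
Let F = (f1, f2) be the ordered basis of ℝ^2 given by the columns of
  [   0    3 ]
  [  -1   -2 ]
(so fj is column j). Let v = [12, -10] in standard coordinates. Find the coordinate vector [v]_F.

[2, 4]

Write v = c_1 f1 + c_2 f2 and solve for the c_i.
System: 0c_1 + 3c_2 = 12, -c_1 - 2c_2 = -10; solving gives c_1 = 2, c_2 = 4.
Check: 2f1 + 4f2 = [12, -10].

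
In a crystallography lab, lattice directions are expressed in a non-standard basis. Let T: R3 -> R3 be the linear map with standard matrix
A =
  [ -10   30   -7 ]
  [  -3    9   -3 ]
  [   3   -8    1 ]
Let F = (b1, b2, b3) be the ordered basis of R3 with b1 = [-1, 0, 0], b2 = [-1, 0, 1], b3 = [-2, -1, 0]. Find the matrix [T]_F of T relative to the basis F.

With P the matrix whose columns are b1, ..., b3, [T]_F = P^(-1) A P.
Column by column: T(b1) = A b1 = [10, 3, -3]; its F-coordinates [-1, -3, -3] give column 1.
Continuing for each basis vector yields [T]_F = [[-1, -1, 2], [-3, -2, 2], [-3, 0, 3]].

[[-1, -1, 2], [-3, -2, 2], [-3, 0, 3]]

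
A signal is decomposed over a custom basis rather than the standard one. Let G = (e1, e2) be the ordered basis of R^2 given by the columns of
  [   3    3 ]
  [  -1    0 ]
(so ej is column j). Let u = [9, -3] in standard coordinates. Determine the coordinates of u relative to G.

[3, 0]

We seek scalars with c_1 e1 + c_2 e2 = u; equivalently solve M c = u where the columns of M are e1, e2.
System: 3c_1 + 3c_2 = 9, -c_1 + 0c_2 = -3; solving gives c_1 = 3, c_2 = 0.
Check: 3e1 + 0·e2 = [9, -3].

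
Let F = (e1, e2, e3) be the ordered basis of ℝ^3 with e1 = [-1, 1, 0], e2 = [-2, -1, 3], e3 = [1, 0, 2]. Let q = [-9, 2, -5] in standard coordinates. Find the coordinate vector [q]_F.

[q]_F is the unique c with M c = q, where M has columns e1, ..., e3.
Gaussian elimination on [M | q] yields c = (3, 1, -4).
Check: 3e1 + e2 - 4e3 = [-9, 2, -5].

[3, 1, -4]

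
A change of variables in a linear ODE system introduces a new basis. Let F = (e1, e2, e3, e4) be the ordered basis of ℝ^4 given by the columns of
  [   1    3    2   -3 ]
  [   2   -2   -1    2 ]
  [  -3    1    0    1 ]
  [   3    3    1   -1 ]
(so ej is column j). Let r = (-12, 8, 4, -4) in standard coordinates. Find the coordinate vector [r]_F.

(0, 0, 0, 4)

[r]_F is the unique c with M c = r, where M has columns e1, ..., e4.
Row-reducing the augmented matrix [M | r] gives c = (0, 0, 0, 4).
Check: 0·e1 + 0·e2 + 0·e3 + 4e4 = (-12, 8, 4, -4).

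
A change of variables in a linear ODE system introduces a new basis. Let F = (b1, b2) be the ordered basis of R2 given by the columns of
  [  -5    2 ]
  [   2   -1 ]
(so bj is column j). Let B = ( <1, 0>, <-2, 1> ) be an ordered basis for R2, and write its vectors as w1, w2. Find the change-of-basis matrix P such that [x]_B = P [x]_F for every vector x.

Take x = bj: its F-coordinates are the j-th standard unit vector, so P e_j — column j of P — equals [bj]_B.
b1 = -w1 + 2w2, giving column 1 = <-1, 2>; repeating for each j gives P = [[-1, 0], [2, -1]].

[[-1, 0], [2, -1]]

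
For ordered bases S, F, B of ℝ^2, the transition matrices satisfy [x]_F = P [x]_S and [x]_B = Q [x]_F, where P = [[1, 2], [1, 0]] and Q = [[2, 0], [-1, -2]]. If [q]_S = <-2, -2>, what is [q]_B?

<-12, 10>

Composing the changes, [q]_B = Q P [q]_S.
Q P = [[2, 4], [-3, -2]]; applying this to <-2, -2> gives <-12, 10>.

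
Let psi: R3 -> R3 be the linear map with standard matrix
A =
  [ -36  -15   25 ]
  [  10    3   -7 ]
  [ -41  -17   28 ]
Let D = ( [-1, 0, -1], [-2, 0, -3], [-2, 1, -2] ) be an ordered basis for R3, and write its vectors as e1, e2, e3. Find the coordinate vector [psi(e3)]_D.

[3, -2, -3]

Compute psi(e3) = A e3 = [7, -3, 9] in standard coordinates.
Then write this in D-coordinates: solve for y in y_1 e1 + ... + y_3 e3 = [7, -3, 9].
This gives y = [3, -2, -3], which is column 3 of [psi]_D.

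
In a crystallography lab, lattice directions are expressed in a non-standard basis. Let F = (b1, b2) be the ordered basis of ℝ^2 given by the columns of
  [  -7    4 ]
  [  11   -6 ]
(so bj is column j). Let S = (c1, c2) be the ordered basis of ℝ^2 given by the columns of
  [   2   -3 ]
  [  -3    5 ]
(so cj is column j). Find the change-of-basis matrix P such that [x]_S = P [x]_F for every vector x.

[[-2, 2], [1, 0]]

Let M have columns bj and N have columns cj. Then for every x, N [x]_S = x = M [x]_F, so P = N^(-1) M.
Since det N = 1, N^(-1) has integer entries; multiplying gives P = [[-2, 2], [1, 0]].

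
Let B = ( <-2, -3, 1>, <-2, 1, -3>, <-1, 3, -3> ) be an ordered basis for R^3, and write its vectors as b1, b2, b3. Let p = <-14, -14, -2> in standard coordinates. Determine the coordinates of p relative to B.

[p]_B is the unique c with M c = p, where M has columns b1, ..., b3.
Solving this 3x3 system gives c = (4, 4, -2).
Check: 4b1 + 4b2 - 2b3 = <-14, -14, -2>.

<4, 4, -2>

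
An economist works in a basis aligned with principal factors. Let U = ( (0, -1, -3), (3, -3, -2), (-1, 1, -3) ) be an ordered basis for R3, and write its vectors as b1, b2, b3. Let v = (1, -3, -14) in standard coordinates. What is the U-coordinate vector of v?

(2, 1, 2)

We seek scalars with c_1 b1 + ... + c_3 b3 = v; equivalently solve M c = v where the columns of M are b1, ..., b3.
Gaussian elimination on [M | v] yields c = (2, 1, 2).
Check: 2b1 + b2 + 2b3 = (1, -3, -14).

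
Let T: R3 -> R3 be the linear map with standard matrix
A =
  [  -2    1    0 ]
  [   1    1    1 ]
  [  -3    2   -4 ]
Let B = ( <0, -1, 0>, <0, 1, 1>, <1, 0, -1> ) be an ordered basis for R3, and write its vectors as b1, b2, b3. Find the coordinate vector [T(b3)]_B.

<-1, -1, -2>

Compute T(b3) = A b3 = <-2, 0, 1> in standard coordinates.
Then write this in B-coordinates: solve for y in y_1 b1 + ... + y_3 b3 = <-2, 0, 1>.
This gives y = <-1, -1, -2>, which is column 3 of [T]_B.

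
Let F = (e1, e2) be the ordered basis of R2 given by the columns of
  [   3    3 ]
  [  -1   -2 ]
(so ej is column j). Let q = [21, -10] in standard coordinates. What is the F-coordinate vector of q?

[4, 3]

We seek scalars with c_1 e1 + c_2 e2 = q; equivalently solve M c = q where the columns of M are e1, e2.
System: 3c_1 + 3c_2 = 21, -c_1 - 2c_2 = -10; solving gives c_1 = 4, c_2 = 3.
Check: 4e1 + 3e2 = [21, -10].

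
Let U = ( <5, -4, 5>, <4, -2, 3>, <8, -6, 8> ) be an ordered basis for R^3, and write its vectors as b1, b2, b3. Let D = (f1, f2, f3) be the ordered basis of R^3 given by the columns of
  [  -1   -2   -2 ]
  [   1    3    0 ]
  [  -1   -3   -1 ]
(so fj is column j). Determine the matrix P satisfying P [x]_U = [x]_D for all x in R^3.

[[-1, -2, 0], [-1, 0, -2], [-1, -1, -2]]

Column j of P is [bj]_D, since P maps U-coordinates to D-coordinates.
Expressing b1 in D: b1 = -f1 - f2 - f3, so column 1 of P is <-1, -1, -1>.
Doing the same for each bj gives P = [[-1, -2, 0], [-1, 0, -2], [-1, -1, -2]].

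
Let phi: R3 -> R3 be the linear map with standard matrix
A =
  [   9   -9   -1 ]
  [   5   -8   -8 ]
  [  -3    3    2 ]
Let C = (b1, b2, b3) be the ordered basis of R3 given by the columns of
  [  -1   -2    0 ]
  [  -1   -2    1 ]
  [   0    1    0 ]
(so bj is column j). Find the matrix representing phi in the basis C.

With P the matrix whose columns are b1, ..., b3, [phi]_C = P^(-1) A P.
Column by column: phi(b1) = A b1 = [0, 3, 0]; its C-coordinates [0, 0, 3] give column 1.
Continuing for each basis vector yields [phi]_C = [[0, -3, 3], [0, 2, 3], [3, -1, 1]].

[[0, -3, 3], [0, 2, 3], [3, -1, 1]]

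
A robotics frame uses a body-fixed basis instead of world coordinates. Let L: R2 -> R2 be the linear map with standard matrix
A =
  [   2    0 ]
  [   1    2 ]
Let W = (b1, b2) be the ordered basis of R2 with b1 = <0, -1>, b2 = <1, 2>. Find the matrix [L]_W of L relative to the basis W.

[[2, -1], [0, 2]]

The j-th column of [L]_W is [L(bj)]_W.
L(b1) = A b1 = <0, -2> = 2b1 + 0·b2, so column 1 is <2, 0>.
Repeating for b2 and assembling the columns gives [[2, -1], [0, 2]].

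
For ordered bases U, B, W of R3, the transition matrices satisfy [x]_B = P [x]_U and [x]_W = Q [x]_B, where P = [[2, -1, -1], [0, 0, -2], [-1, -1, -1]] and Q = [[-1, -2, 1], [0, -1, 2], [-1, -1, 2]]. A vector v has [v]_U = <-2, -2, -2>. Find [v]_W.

First [v]_B = P [v]_U = <0, 4, 6>.
Then [v]_W = Q [v]_B = <-2, 8, 8>.

<-2, 8, 8>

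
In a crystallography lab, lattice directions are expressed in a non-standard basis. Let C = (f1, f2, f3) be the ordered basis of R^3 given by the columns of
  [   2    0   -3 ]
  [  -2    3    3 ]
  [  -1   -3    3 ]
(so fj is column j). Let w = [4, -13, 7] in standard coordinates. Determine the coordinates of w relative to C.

[2, -3, 0]

Write w = c_1 f1 + ... + c_3 f3 and solve for the c_i.
Gaussian elimination on [M | w] yields c = (2, -3, 0).
Check: 2f1 - 3f2 + 0·f3 = [4, -13, 7].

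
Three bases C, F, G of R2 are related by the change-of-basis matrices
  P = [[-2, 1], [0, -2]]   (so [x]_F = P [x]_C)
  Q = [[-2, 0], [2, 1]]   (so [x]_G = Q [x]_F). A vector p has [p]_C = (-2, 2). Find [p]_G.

(-12, 8)

Composing the changes, [p]_G = Q P [p]_C.
Q P = [[4, -2], [-4, 0]]; applying this to (-2, 2) gives (-12, 8).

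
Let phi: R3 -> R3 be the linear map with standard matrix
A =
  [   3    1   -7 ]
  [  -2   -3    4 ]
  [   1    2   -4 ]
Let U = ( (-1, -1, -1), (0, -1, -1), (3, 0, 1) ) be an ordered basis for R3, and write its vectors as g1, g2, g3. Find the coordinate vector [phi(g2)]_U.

Compute phi(g2) = A g2 = (6, -1, 2) in standard coordinates.
Then write this in U-coordinates: solve for y in y_1 g1 + ... + y_3 g3 = (6, -1, 2).
This gives y = (3, -2, 3), which is column 2 of [phi]_U.

(3, -2, 3)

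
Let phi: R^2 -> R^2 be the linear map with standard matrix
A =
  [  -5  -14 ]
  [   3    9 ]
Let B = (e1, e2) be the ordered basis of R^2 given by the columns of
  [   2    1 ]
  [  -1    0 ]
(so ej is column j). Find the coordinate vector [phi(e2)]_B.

Column 2 of [phi]_B is the B-coordinate vector of phi(e2).
In standard coordinates phi(e2) = A e2 = <-5, 3>.
Converting to B: <-5, 3> = -3e1 + e2, so the coordinate vector is <-3, 1>.

<-3, 1>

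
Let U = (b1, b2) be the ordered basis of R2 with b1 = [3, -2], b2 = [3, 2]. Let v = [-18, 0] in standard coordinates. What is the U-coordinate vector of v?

[-3, -3]

[v]_U is the unique c with M c = v, where M has columns b1, b2.
System: 3c_1 + 3c_2 = -18, -2c_1 + 2c_2 = 0; solving gives c_1 = -3, c_2 = -3.
Check: -3b1 - 3b2 = [-18, 0].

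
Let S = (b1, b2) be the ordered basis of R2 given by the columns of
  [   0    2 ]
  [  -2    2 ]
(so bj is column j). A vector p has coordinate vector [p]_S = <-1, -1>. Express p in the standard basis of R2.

<-2, 0>

p = M [p]_S, where M has columns b1, b2.
Carrying out the matrix-vector product, p = <-2, 0>.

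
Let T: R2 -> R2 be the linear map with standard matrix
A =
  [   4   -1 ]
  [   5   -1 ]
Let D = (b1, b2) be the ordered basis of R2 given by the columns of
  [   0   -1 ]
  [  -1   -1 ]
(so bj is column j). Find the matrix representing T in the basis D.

[[0, 1], [-1, 3]]

With P the matrix whose columns are b1, b2, [T]_D = P^(-1) A P.
Column by column: T(b1) = A b1 = [1, 1]; its D-coordinates [0, -1] give column 1.
Continuing for each basis vector yields [T]_D = [[0, 1], [-1, 3]].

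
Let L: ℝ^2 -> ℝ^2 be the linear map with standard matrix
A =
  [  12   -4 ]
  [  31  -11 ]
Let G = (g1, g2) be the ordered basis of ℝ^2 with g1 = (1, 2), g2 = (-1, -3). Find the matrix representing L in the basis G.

The j-th column of [L]_G is [L(gj)]_G.
L(g1) = A g1 = (4, 9) = 3g1 - g2, so column 1 is (3, -1).
Repeating for g2 and assembling the columns gives [[3, -2], [-1, -2]].

[[3, -2], [-1, -2]]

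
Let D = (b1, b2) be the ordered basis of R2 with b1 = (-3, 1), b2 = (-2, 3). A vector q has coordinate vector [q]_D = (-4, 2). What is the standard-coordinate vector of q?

(8, 2)

By definition q = -4b1 + 2b2.
Summing componentwise gives (8, 2).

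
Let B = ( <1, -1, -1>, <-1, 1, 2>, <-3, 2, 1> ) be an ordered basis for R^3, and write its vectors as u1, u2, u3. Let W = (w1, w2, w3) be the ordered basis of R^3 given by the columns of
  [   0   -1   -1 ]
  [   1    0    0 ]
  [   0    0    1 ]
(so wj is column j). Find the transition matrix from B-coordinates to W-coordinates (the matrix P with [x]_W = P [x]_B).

[[-1, 1, 2], [0, -1, 2], [-1, 2, 1]]

Let M have columns uj and N have columns wj. Then for every x, N [x]_W = x = M [x]_B, so P = N^(-1) M.
Since det N = 1, N^(-1) has integer entries; multiplying gives P = [[-1, 1, 2], [0, -1, 2], [-1, 2, 1]].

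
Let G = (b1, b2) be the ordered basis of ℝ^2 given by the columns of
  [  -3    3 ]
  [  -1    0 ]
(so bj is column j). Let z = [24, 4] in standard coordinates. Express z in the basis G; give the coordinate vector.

[-4, 4]

We seek scalars with c_1 b1 + c_2 b2 = z; equivalently solve M c = z where the columns of M are b1, b2.
System: -3c_1 + 3c_2 = 24, -c_1 + 0c_2 = 4; solving gives c_1 = -4, c_2 = 4.
Check: -4b1 + 4b2 = [24, 4].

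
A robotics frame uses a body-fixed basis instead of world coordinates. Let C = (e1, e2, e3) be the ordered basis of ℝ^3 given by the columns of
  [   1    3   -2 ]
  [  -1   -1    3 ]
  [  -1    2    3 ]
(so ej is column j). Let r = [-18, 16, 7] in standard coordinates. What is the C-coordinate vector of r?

[-1, -3, 4]

[r]_C is the unique c with M c = r, where M has columns e1, ..., e3.
Row-reducing the augmented matrix [M | r] gives c = (-1, -3, 4).
Check: -e1 - 3e2 + 4e3 = [-18, 16, 7].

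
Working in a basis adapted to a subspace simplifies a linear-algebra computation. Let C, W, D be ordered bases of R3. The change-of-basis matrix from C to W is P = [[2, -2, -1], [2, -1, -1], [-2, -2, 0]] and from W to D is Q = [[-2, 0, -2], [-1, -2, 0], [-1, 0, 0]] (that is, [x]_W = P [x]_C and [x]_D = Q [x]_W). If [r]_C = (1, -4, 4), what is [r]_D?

First [r]_W = P [r]_C = (6, 2, 6).
Then [r]_D = Q [r]_W = (-24, -10, -6).

(-24, -10, -6)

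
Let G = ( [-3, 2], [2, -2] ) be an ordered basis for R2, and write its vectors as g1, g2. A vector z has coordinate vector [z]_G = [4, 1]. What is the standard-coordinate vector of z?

z = M [z]_G, where M has columns g1, g2.
Carrying out the matrix-vector product, z = [-10, 6].

[-10, 6]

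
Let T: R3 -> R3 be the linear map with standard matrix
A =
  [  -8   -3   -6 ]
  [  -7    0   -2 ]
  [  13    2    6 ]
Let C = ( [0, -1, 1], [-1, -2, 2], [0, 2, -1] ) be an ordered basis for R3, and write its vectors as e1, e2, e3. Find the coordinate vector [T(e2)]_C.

Column 2 of [T]_C is the C-coordinate vector of T(e2).
In standard coordinates T(e2) = A e2 = [2, 3, -5].
Converting to C: [2, 3, -5] = -3e1 - 2e2 - 2e3, so the coordinate vector is [-3, -2, -2].

[-3, -2, -2]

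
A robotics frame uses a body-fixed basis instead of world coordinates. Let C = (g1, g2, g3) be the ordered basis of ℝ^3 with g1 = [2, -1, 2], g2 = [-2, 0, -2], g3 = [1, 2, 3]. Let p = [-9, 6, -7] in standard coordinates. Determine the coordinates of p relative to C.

Write p = c_1 g1 + ... + c_3 g3 and solve for the c_i.
Row-reducing the augmented matrix [M | p] gives c = (-4, 1, 1).
Check: -4g1 + g2 + g3 = [-9, 6, -7].

[-4, 1, 1]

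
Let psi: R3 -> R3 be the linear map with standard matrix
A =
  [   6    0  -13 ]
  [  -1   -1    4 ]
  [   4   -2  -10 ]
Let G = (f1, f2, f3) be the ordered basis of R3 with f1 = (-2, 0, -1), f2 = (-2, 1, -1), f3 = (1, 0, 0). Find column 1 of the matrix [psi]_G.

Column 1 of [psi]_G is the G-coordinate vector of psi(f1).
In standard coordinates psi(f1) = A f1 = (1, -2, 2).
Converting to G: (1, -2, 2) = 0·f1 - 2f2 - 3f3, so the coordinate vector is (0, -2, -3).

(0, -2, -3)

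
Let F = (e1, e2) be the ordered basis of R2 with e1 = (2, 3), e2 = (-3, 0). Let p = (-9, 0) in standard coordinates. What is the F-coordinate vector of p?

[p]_F is the unique c with M c = p, where M has columns e1, e2.
System: 2c_1 - 3c_2 = -9, 3c_1 + 0c_2 = 0; solving gives c_1 = 0, c_2 = 3.
Check: 0·e1 + 3e2 = (-9, 0).

(0, 3)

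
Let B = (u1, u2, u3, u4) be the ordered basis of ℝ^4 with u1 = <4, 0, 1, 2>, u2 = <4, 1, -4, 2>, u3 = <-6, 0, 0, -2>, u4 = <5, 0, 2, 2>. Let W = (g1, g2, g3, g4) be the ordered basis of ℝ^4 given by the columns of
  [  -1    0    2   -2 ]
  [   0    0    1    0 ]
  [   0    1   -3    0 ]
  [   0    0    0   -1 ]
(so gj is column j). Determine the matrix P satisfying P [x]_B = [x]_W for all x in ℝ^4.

[[0, 2, 2, -1], [1, -1, 0, 2], [0, 1, 0, 0], [-2, -2, 2, -2]]

Let M have columns uj and N have columns gj. Then for every x, N [x]_W = x = M [x]_B, so P = N^(-1) M.
Since det N = -1, N^(-1) has integer entries; multiplying gives P = [[0, 2, 2, -1], [1, -1, 0, 2], [0, 1, 0, 0], [-2, -2, 2, -2]].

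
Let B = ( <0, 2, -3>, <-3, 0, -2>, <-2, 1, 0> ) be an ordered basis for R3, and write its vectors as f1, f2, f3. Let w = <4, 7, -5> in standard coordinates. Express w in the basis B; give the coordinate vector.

<3, -2, 1>

Write w = c_1 f1 + ... + c_3 f3 and solve for the c_i.
Row-reducing the augmented matrix [M | w] gives c = (3, -2, 1).
Check: 3f1 - 2f2 + f3 = <4, 7, -5>.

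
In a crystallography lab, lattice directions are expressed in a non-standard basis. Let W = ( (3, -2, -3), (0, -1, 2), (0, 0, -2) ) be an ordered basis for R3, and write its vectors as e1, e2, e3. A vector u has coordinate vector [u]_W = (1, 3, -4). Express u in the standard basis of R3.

(3, -5, 11)

u = M [u]_W, where M has columns e1, ..., e3.
Carrying out the matrix-vector product, u = (3, -5, 11).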